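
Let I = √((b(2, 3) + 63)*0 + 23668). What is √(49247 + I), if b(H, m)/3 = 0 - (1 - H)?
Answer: √(49247 + 2*√5917) ≈ 222.26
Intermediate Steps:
b(H, m) = -3 + 3*H (b(H, m) = 3*(0 - (1 - H)) = 3*(0 + (-1 + H)) = 3*(-1 + H) = -3 + 3*H)
I = 2*√5917 (I = √(((-3 + 3*2) + 63)*0 + 23668) = √(((-3 + 6) + 63)*0 + 23668) = √((3 + 63)*0 + 23668) = √(66*0 + 23668) = √(0 + 23668) = √23668 = 2*√5917 ≈ 153.84)
√(49247 + I) = √(49247 + 2*√5917)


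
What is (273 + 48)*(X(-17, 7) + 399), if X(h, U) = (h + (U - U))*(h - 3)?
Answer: 237219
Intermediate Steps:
X(h, U) = h*(-3 + h) (X(h, U) = (h + 0)*(-3 + h) = h*(-3 + h))
(273 + 48)*(X(-17, 7) + 399) = (273 + 48)*(-17*(-3 - 17) + 399) = 321*(-17*(-20) + 399) = 321*(340 + 399) = 321*739 = 237219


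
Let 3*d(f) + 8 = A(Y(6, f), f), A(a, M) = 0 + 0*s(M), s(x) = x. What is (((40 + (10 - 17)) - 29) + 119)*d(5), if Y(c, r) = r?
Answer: -328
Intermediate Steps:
A(a, M) = 0 (A(a, M) = 0 + 0*M = 0 + 0 = 0)
d(f) = -8/3 (d(f) = -8/3 + (1/3)*0 = -8/3 + 0 = -8/3)
(((40 + (10 - 17)) - 29) + 119)*d(5) = (((40 + (10 - 17)) - 29) + 119)*(-8/3) = (((40 - 7) - 29) + 119)*(-8/3) = ((33 - 29) + 119)*(-8/3) = (4 + 119)*(-8/3) = 123*(-8/3) = -328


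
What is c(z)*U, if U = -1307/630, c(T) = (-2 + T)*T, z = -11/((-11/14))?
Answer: -5228/15 ≈ -348.53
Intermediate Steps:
z = 14 (z = -11/((-11*1/14)) = -11/(-11/14) = -11*(-14/11) = 14)
c(T) = T*(-2 + T)
U = -1307/630 (U = -1307*1/630 = -1307/630 ≈ -2.0746)
c(z)*U = (14*(-2 + 14))*(-1307/630) = (14*12)*(-1307/630) = 168*(-1307/630) = -5228/15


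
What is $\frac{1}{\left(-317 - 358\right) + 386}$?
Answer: $- \frac{1}{289} \approx -0.0034602$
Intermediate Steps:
$\frac{1}{\left(-317 - 358\right) + 386} = \frac{1}{-675 + 386} = \frac{1}{-289} = - \frac{1}{289}$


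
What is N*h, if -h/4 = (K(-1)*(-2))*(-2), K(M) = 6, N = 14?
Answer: -1344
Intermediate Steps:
h = -96 (h = -4*6*(-2)*(-2) = -(-48)*(-2) = -4*24 = -96)
N*h = 14*(-96) = -1344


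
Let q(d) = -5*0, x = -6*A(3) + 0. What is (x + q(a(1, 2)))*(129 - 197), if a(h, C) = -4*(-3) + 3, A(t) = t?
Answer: 1224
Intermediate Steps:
x = -18 (x = -6*3 + 0 = -18 + 0 = -18)
a(h, C) = 15 (a(h, C) = 12 + 3 = 15)
q(d) = 0
(x + q(a(1, 2)))*(129 - 197) = (-18 + 0)*(129 - 197) = -18*(-68) = 1224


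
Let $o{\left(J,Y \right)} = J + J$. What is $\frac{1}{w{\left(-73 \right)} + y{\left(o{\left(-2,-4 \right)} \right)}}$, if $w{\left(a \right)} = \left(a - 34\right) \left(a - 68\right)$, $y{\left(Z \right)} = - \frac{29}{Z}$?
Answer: $\frac{4}{60377} \approx 6.625 \cdot 10^{-5}$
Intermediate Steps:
$o{\left(J,Y \right)} = 2 J$
$w{\left(a \right)} = \left(-68 + a\right) \left(-34 + a\right)$ ($w{\left(a \right)} = \left(-34 + a\right) \left(-68 + a\right) = \left(-68 + a\right) \left(-34 + a\right)$)
$\frac{1}{w{\left(-73 \right)} + y{\left(o{\left(-2,-4 \right)} \right)}} = \frac{1}{\left(2312 + \left(-73\right)^{2} - -7446\right) - \frac{29}{2 \left(-2\right)}} = \frac{1}{\left(2312 + 5329 + 7446\right) - \frac{29}{-4}} = \frac{1}{15087 - - \frac{29}{4}} = \frac{1}{15087 + \frac{29}{4}} = \frac{1}{\frac{60377}{4}} = \frac{4}{60377}$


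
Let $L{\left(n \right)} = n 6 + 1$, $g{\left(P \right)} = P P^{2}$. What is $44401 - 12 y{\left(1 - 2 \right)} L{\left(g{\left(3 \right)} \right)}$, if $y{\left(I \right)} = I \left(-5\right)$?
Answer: $34621$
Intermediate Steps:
$y{\left(I \right)} = - 5 I$
$g{\left(P \right)} = P^{3}$
$L{\left(n \right)} = 1 + 6 n$ ($L{\left(n \right)} = 6 n + 1 = 1 + 6 n$)
$44401 - 12 y{\left(1 - 2 \right)} L{\left(g{\left(3 \right)} \right)} = 44401 - 12 \left(- 5 \left(1 - 2\right)\right) \left(1 + 6 \cdot 3^{3}\right) = 44401 - 12 \left(- 5 \left(1 - 2\right)\right) \left(1 + 6 \cdot 27\right) = 44401 - 12 \left(\left(-5\right) \left(-1\right)\right) \left(1 + 162\right) = 44401 - 12 \cdot 5 \cdot 163 = 44401 - 60 \cdot 163 = 44401 - 9780 = 34621$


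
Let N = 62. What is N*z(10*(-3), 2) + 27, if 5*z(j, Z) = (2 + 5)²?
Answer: 3173/5 ≈ 634.60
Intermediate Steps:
z(j, Z) = 49/5 (z(j, Z) = (2 + 5)²/5 = (⅕)*7² = (⅕)*49 = 49/5)
N*z(10*(-3), 2) + 27 = 62*(49/5) + 27 = 3038/5 + 27 = 3173/5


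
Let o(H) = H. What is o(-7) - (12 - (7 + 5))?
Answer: -7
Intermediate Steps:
o(-7) - (12 - (7 + 5)) = -7 - (12 - (7 + 5)) = -7 - (12 - 12) = -7 - 1*0 = -7 + 0 = -7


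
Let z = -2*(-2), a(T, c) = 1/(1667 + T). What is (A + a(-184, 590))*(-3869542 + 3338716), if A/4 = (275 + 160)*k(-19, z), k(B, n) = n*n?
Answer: -21916064961546/1483 ≈ -1.4778e+10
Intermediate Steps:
z = 4
k(B, n) = n²
A = 27840 (A = 4*((275 + 160)*4²) = 4*(435*16) = 4*6960 = 27840)
(A + a(-184, 590))*(-3869542 + 3338716) = (27840 + 1/(1667 - 184))*(-3869542 + 3338716) = (27840 + 1/1483)*(-530826) = (41286721/1483)*(-530826) = -21916064961546/1483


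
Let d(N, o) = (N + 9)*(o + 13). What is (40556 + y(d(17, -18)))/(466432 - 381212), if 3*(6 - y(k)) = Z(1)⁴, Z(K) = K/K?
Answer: 24337/51132 ≈ 0.47596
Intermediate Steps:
Z(K) = 1
d(N, o) = (9 + N)*(13 + o)
y(k) = 17/3 (y(k) = 6 - ⅓*1⁴ = 6 - ⅓*1 = 6 - ⅓ = 17/3)
(40556 + y(d(17, -18)))/(466432 - 381212) = (40556 + 17/3)/(466432 - 381212) = (121685/3)/85220 = (121685/3)*(1/85220) = 24337/51132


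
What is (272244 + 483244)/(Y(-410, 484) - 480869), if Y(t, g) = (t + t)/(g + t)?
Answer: -27953056/17792563 ≈ -1.5711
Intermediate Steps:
Y(t, g) = 2*t/(g + t) (Y(t, g) = (2*t)/(g + t) = 2*t/(g + t))
(272244 + 483244)/(Y(-410, 484) - 480869) = (272244 + 483244)/(2*(-410)/(484 - 410) - 480869) = 755488/(2*(-410)/74 - 480869) = 755488/(2*(-410)*(1/74) - 480869) = 755488/(-410/37 - 480869) = 755488/(-17792563/37) = 755488*(-37/17792563) = -27953056/17792563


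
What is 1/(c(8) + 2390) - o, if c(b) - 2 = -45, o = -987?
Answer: 2316490/2347 ≈ 987.00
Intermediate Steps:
c(b) = -43 (c(b) = 2 - 45 = -43)
1/(c(8) + 2390) - o = 1/(-43 + 2390) - 1*(-987) = 1/2347 + 987 = 2316490/2347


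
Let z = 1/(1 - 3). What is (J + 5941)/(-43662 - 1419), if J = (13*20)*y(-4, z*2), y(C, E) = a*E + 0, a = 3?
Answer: -5161/45081 ≈ -0.11448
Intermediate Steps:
z = -½ (z = 1/(-2) = -½ ≈ -0.50000)
y(C, E) = 3*E (y(C, E) = 3*E + 0 = 3*E)
J = -780 (J = (13*20)*(3*(-½*2)) = 260*(3*(-1)) = 260*(-3) = -780)
(J + 5941)/(-43662 - 1419) = (-780 + 5941)/(-43662 - 1419) = 5161/(-45081) = 5161*(-1/45081) = -5161/45081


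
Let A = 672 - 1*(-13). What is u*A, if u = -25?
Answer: -17125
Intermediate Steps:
A = 685 (A = 672 + 13 = 685)
u*A = -25*685 = -17125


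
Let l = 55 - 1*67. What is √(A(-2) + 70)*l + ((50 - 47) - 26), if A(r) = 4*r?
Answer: -23 - 12*√62 ≈ -117.49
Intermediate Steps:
l = -12 (l = 55 - 67 = -12)
√(A(-2) + 70)*l + ((50 - 47) - 26) = √(4*(-2) + 70)*(-12) + ((50 - 47) - 26) = √(-8 + 70)*(-12) + (3 - 26) = √62*(-12) - 23 = -12*√62 - 23 = -23 - 12*√62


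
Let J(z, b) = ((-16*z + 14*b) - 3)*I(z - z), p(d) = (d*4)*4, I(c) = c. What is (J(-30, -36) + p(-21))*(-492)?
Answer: 165312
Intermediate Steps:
p(d) = 16*d (p(d) = (4*d)*4 = 16*d)
J(z, b) = 0 (J(z, b) = ((-16*z + 14*b) - 3)*(z - z) = (-3 - 16*z + 14*b)*0 = 0)
(J(-30, -36) + p(-21))*(-492) = (0 + 16*(-21))*(-492) = (0 - 336)*(-492) = -336*(-492) = 165312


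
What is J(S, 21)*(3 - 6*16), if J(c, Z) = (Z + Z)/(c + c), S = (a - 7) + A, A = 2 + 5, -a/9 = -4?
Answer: -217/4 ≈ -54.250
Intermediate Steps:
a = 36 (a = -9*(-4) = 36)
A = 7
S = 36 (S = (36 - 7) + 7 = 29 + 7 = 36)
J(c, Z) = Z/c (J(c, Z) = (2*Z)/((2*c)) = (2*Z)*(1/(2*c)) = Z/c)
J(S, 21)*(3 - 6*16) = (21/36)*(3 - 6*16) = (21*(1/36))*(3 - 96) = (7/12)*(-93) = -217/4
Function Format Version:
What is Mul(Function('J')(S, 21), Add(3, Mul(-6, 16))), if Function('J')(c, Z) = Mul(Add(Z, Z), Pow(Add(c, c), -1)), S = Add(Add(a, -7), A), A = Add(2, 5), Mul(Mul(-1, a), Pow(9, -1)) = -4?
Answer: Rational(-217, 4) ≈ -54.250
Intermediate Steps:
a = 36 (a = Mul(-9, -4) = 36)
A = 7
S = 36 (S = Add(Add(36, -7), 7) = Add(29, 7) = 36)
Function('J')(c, Z) = Mul(Z, Pow(c, -1)) (Function('J')(c, Z) = Mul(Mul(2, Z), Pow(Mul(2, c), -1)) = Mul(Mul(2, Z), Mul(Rational(1, 2), Pow(c, -1))) = Mul(Z, Pow(c, -1)))
Mul(Function('J')(S, 21), Add(3, Mul(-6, 16))) = Mul(Mul(21, Pow(36, -1)), Add(3, Mul(-6, 16))) = Mul(Mul(21, Rational(1, 36)), Add(3, -96)) = Mul(Rational(7, 12), -93) = Rational(-217, 4)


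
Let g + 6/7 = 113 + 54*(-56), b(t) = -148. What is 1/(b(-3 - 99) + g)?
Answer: -7/21419 ≈ -0.00032681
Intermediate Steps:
g = -20383/7 (g = -6/7 + (113 + 54*(-56)) = -6/7 + (113 - 3024) = -6/7 - 2911 = -20383/7 ≈ -2911.9)
1/(b(-3 - 99) + g) = 1/(-148 - 20383/7) = 1/(-21419/7) = -7/21419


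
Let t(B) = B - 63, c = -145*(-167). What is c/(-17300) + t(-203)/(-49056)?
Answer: -4226033/3030960 ≈ -1.3943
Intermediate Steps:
c = 24215
t(B) = -63 + B
c/(-17300) + t(-203)/(-49056) = 24215/(-17300) + (-63 - 203)/(-49056) = 24215*(-1/17300) - 266*(-1/49056) = -4843/3460 + 19/3504 = -4226033/3030960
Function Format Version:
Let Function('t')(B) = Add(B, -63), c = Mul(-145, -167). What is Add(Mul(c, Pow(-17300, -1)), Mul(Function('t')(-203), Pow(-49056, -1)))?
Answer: Rational(-4226033, 3030960) ≈ -1.3943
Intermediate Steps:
c = 24215
Function('t')(B) = Add(-63, B)
Add(Mul(c, Pow(-17300, -1)), Mul(Function('t')(-203), Pow(-49056, -1))) = Add(Mul(24215, Pow(-17300, -1)), Mul(Add(-63, -203), Pow(-49056, -1))) = Add(Mul(24215, Rational(-1, 17300)), Mul(-266, Rational(-1, 49056))) = Add(Rational(-4843, 3460), Rational(19, 3504)) = Rational(-4226033, 3030960)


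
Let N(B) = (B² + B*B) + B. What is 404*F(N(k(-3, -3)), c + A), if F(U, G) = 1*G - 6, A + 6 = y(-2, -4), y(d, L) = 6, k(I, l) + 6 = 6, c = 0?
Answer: -2424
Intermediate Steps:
k(I, l) = 0 (k(I, l) = -6 + 6 = 0)
A = 0 (A = -6 + 6 = 0)
N(B) = B + 2*B² (N(B) = (B² + B²) + B = 2*B² + B = B + 2*B²)
F(U, G) = -6 + G (F(U, G) = G - 6 = -6 + G)
404*F(N(k(-3, -3)), c + A) = 404*(-6 + (0 + 0)) = 404*(-6 + 0) = 404*(-6) = -2424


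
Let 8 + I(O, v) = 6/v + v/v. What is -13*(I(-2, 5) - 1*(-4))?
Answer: 117/5 ≈ 23.400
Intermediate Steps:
I(O, v) = -7 + 6/v (I(O, v) = -8 + (6/v + v/v) = -8 + (6/v + 1) = -8 + (1 + 6/v) = -7 + 6/v)
-13*(I(-2, 5) - 1*(-4)) = -13*((-7 + 6/5) - 1*(-4)) = -13*((-7 + 6*(1/5)) + 4) = -13*((-7 + 6/5) + 4) = -13*(-29/5 + 4) = -13*(-9/5) = 117/5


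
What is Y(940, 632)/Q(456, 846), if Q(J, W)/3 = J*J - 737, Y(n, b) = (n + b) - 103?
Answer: 1469/621597 ≈ 0.0023633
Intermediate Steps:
Y(n, b) = -103 + b + n (Y(n, b) = (b + n) - 103 = -103 + b + n)
Q(J, W) = -2211 + 3*J² (Q(J, W) = 3*(J*J - 737) = 3*(J² - 737) = 3*(-737 + J²) = -2211 + 3*J²)
Y(940, 632)/Q(456, 846) = (-103 + 632 + 940)/(-2211 + 3*456²) = 1469/(-2211 + 3*207936) = 1469/(-2211 + 623808) = 1469/621597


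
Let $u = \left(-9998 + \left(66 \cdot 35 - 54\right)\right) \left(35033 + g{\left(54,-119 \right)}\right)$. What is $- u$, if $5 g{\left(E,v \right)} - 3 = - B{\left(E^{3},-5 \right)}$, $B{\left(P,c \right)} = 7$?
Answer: $\frac{1356096462}{5} \approx 2.7122 \cdot 10^{8}$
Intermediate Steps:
$g{\left(E,v \right)} = - \frac{4}{5}$ ($g{\left(E,v \right)} = \frac{3}{5} + \frac{\left(-1\right) 7}{5} = \frac{3}{5} + \frac{1}{5} \left(-7\right) = \frac{3}{5} - \frac{7}{5} = - \frac{4}{5}$)
$u = - \frac{1356096462}{5}$ ($u = \left(-9998 + \left(66 \cdot 35 - 54\right)\right) \left(35033 - \frac{4}{5}\right) = \left(-9998 + \left(2310 - 54\right)\right) \frac{175161}{5} = \left(-9998 + 2256\right) \frac{175161}{5} = \left(-7742\right) \frac{175161}{5} = - \frac{1356096462}{5} \approx -2.7122 \cdot 10^{8}$)
$- u = \left(-1\right) \left(- \frac{1356096462}{5}\right) = \frac{1356096462}{5}$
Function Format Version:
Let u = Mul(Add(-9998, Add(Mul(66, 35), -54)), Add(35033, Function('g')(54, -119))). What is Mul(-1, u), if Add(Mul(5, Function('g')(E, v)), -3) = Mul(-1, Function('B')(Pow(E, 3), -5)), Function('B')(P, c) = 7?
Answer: Rational(1356096462, 5) ≈ 2.7122e+8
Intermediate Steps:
Function('g')(E, v) = Rational(-4, 5) (Function('g')(E, v) = Add(Rational(3, 5), Mul(Rational(1, 5), Mul(-1, 7))) = Add(Rational(3, 5), Mul(Rational(1, 5), -7)) = Add(Rational(3, 5), Rational(-7, 5)) = Rational(-4, 5))
u = Rational(-1356096462, 5) (u = Mul(Add(-9998, Add(Mul(66, 35), -54)), Add(35033, Rational(-4, 5))) = Mul(Add(-9998, Add(2310, -54)), Rational(175161, 5)) = Mul(Add(-9998, 2256), Rational(175161, 5)) = Mul(-7742, Rational(175161, 5)) = Rational(-1356096462, 5) ≈ -2.7122e+8)
Mul(-1, u) = Mul(-1, Rational(-1356096462, 5)) = Rational(1356096462, 5)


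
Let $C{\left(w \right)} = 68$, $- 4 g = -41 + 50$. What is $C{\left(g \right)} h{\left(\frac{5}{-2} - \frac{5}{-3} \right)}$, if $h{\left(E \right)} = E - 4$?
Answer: $- \frac{986}{3} \approx -328.67$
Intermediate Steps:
$h{\left(E \right)} = -4 + E$ ($h{\left(E \right)} = E - 4 = -4 + E$)
$g = - \frac{9}{4}$ ($g = - \frac{-41 + 50}{4} = \left(- \frac{1}{4}\right) 9 = - \frac{9}{4} \approx -2.25$)
$C{\left(g \right)} h{\left(\frac{5}{-2} - \frac{5}{-3} \right)} = 68 \left(-4 + \left(\frac{5}{-2} - \frac{5}{-3}\right)\right) = 68 \left(-4 + \left(5 \left(- \frac{1}{2}\right) - - \frac{5}{3}\right)\right) = 68 \left(-4 + \left(- \frac{5}{2} + \frac{5}{3}\right)\right) = 68 \left(-4 - \frac{5}{6}\right) = 68 \left(- \frac{29}{6}\right) = - \frac{986}{3}$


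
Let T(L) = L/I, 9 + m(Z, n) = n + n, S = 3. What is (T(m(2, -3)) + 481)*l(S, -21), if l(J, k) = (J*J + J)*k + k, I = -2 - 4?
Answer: -263991/2 ≈ -1.3200e+5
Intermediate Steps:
I = -6
m(Z, n) = -9 + 2*n (m(Z, n) = -9 + (n + n) = -9 + 2*n)
T(L) = -L/6 (T(L) = L/(-6) = L*(-⅙) = -L/6)
l(J, k) = k + k*(J + J²) (l(J, k) = (J² + J)*k + k = (J + J²)*k + k = k*(J + J²) + k = k + k*(J + J²))
(T(m(2, -3)) + 481)*l(S, -21) = (-(-9 + 2*(-3))/6 + 481)*(-21*(1 + 3 + 3²)) = (-(-9 - 6)/6 + 481)*(-21*(1 + 3 + 9)) = (-⅙*(-15) + 481)*(-21*13) = (5/2 + 481)*(-273) = (967/2)*(-273) = -263991/2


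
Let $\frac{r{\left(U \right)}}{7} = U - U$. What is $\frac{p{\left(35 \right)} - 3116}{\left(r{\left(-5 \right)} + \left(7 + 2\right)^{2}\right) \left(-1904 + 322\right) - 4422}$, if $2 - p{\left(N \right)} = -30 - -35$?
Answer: $\frac{3119}{132564} \approx 0.023528$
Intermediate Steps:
$r{\left(U \right)} = 0$ ($r{\left(U \right)} = 7 \left(U - U\right) = 7 \cdot 0 = 0$)
$p{\left(N \right)} = -3$ ($p{\left(N \right)} = 2 - \left(-30 - -35\right) = 2 - \left(-30 + 35\right) = 2 - 5 = -3$)
$\frac{p{\left(35 \right)} - 3116}{\left(r{\left(-5 \right)} + \left(7 + 2\right)^{2}\right) \left(-1904 + 322\right) - 4422} = \frac{-3 - 3116}{\left(0 + \left(7 + 2\right)^{2}\right) \left(-1904 + 322\right) - 4422} = - \frac{3119}{\left(0 + 9^{2}\right) \left(-1582\right) - 4422} = - \frac{3119}{\left(0 + 81\right) \left(-1582\right) - 4422} = - \frac{3119}{81 \left(-1582\right) - 4422} = - \frac{3119}{-128142 - 4422} = - \frac{3119}{-132564} = \left(-3119\right) \left(- \frac{1}{132564}\right) = \frac{3119}{132564}$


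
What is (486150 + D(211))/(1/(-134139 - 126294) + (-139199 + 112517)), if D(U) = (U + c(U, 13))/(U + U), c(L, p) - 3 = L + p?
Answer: -26714662157277/1466212267777 ≈ -18.220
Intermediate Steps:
c(L, p) = 3 + L + p (c(L, p) = 3 + (L + p) = 3 + L + p)
D(U) = (16 + 2*U)/(2*U) (D(U) = (U + (3 + U + 13))/(U + U) = (U + (16 + U))/((2*U)) = (16 + 2*U)*(1/(2*U)) = (16 + 2*U)/(2*U))
(486150 + D(211))/(1/(-134139 - 126294) + (-139199 + 112517)) = (486150 + (8 + 211)/211)/(1/(-134139 - 126294) + (-139199 + 112517)) = (486150 + (1/211)*219)/(1/(-260433) - 26682) = (486150 + 219/211)/(-1/260433 - 26682) = 102577869/(211*(-6948873307/260433)) = (102577869/211)*(-260433/6948873307) = -26714662157277/1466212267777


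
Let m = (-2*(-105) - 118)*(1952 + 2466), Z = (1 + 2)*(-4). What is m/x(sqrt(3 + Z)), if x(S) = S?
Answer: -406456*I/3 ≈ -1.3549e+5*I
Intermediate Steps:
Z = -12 (Z = 3*(-4) = -12)
m = 406456 (m = (210 - 118)*4418 = 92*4418 = 406456)
m/x(sqrt(3 + Z)) = 406456/sqrt(3 - 12) = 406456/sqrt(-9) = 406456/(3*I) = -I/3*406456 = -406456*I/3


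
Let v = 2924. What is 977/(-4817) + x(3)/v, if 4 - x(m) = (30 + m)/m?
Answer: -2890467/14084908 ≈ -0.20522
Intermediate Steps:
x(m) = 4 - (30 + m)/m
977/(-4817) + x(3)/v = 977/(-4817) + (3 - 30/3)/2924 = 977*(-1/4817) + (3 - 30*1/3)*(1/2924) = -977/4817 + (3 - 10)*(1/2924) = -977/4817 - 7*1/2924 = -977/4817 - 7/2924 = -2890467/14084908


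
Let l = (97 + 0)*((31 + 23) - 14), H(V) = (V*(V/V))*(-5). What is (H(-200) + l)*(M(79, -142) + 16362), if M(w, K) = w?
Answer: 80232080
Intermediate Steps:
H(V) = -5*V (H(V) = (V*1)*(-5) = V*(-5) = -5*V)
l = 3880 (l = 97*(54 - 14) = 97*40 = 3880)
(H(-200) + l)*(M(79, -142) + 16362) = (-5*(-200) + 3880)*(79 + 16362) = (1000 + 3880)*16441 = 4880*16441 = 80232080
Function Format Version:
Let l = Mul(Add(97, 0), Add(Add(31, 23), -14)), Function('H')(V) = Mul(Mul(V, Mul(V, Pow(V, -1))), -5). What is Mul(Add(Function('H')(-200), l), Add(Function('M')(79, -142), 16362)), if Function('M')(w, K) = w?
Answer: 80232080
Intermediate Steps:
Function('H')(V) = Mul(-5, V) (Function('H')(V) = Mul(Mul(V, 1), -5) = Mul(V, -5) = Mul(-5, V))
l = 3880 (l = Mul(97, Add(54, -14)) = Mul(97, 40) = 3880)
Mul(Add(Function('H')(-200), l), Add(Function('M')(79, -142), 16362)) = Mul(Add(Mul(-5, -200), 3880), Add(79, 16362)) = Mul(Add(1000, 3880), 16441) = Mul(4880, 16441) = 80232080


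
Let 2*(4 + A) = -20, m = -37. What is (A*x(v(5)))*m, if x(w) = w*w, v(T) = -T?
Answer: 12950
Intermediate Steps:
A = -14 (A = -4 + (1/2)*(-20) = -4 - 10 = -14)
x(w) = w**2
(A*x(v(5)))*m = -14*(-1*5)**2*(-37) = -14*(-5)**2*(-37) = -14*25*(-37) = -350*(-37) = 12950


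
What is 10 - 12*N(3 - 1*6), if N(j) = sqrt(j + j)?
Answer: 10 - 12*I*sqrt(6) ≈ 10.0 - 29.394*I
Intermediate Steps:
N(j) = sqrt(2)*sqrt(j) (N(j) = sqrt(2*j) = sqrt(2)*sqrt(j))
10 - 12*N(3 - 1*6) = 10 - 12*sqrt(2)*sqrt(3 - 1*6) = 10 - 12*sqrt(2)*sqrt(3 - 6) = 10 - 12*sqrt(2)*sqrt(-3) = 10 - 12*sqrt(2)*I*sqrt(3) = 10 - 12*I*sqrt(6)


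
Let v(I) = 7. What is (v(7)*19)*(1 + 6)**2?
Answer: 6517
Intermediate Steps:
(v(7)*19)*(1 + 6)**2 = (7*19)*(1 + 6)**2 = 133*7**2 = 133*49 = 6517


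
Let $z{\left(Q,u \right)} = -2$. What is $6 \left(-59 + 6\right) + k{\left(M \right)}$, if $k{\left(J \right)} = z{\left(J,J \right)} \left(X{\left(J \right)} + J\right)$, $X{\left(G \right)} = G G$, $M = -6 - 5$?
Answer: $-538$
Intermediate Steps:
$M = -11$ ($M = -6 - 5 = -11$)
$X{\left(G \right)} = G^{2}$
$k{\left(J \right)} = - 2 J - 2 J^{2}$ ($k{\left(J \right)} = - 2 \left(J^{2} + J\right) = - 2 \left(J + J^{2}\right) = - 2 J - 2 J^{2}$)
$6 \left(-59 + 6\right) + k{\left(M \right)} = 6 \left(-59 + 6\right) + 2 \left(-11\right) \left(-1 - -11\right) = 6 \left(-53\right) + 2 \left(-11\right) \left(-1 + 11\right) = -318 + 2 \left(-11\right) 10 = -318 - 220 = -538$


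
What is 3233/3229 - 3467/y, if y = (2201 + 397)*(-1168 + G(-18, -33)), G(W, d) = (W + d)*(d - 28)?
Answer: 16308711019/16299714306 ≈ 1.0006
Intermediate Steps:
G(W, d) = (-28 + d)*(W + d) (G(W, d) = (W + d)*(-28 + d) = (-28 + d)*(W + d))
y = 5047914 (y = (2201 + 397)*(-1168 + ((-33)² - 28*(-18) - 28*(-33) - 18*(-33))) = 2598*(-1168 + (1089 + 504 + 924 + 594)) = 2598*(-1168 + 3111) = 2598*1943 = 5047914)
3233/3229 - 3467/y = 3233/3229 - 3467/5047914 = 16308711019/16299714306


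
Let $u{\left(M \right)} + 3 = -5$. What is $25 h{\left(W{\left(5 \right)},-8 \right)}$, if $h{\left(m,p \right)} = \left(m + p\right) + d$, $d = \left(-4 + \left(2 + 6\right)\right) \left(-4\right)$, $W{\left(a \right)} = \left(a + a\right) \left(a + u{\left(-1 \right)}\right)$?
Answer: $-1350$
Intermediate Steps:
$u{\left(M \right)} = -8$ ($u{\left(M \right)} = -3 - 5 = -8$)
$W{\left(a \right)} = 2 a \left(-8 + a\right)$ ($W{\left(a \right)} = \left(a + a\right) \left(a - 8\right) = 2 a \left(-8 + a\right)$)
$d = -16$ ($d = \left(-4 + 8\right) \left(-4\right) = 4 \left(-4\right) = -16$)
$h{\left(m,p \right)} = -16 + m + p$ ($h{\left(m,p \right)} = \left(m + p\right) - 16 = -16 + m + p$)
$25 h{\left(W{\left(5 \right)},-8 \right)} = 25 \left(-16 + 2 \cdot 5 \left(-8 + 5\right) - 8\right) = 25 \left(-16 + 2 \cdot 5 \left(-3\right) - 8\right) = 25 \left(-16 - 30 - 8\right) = 25 \left(-54\right) = -1350$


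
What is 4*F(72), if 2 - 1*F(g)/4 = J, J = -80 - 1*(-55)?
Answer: 432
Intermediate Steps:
J = -25 (J = -80 + 55 = -25)
F(g) = 108 (F(g) = 8 - 4*(-25) = 8 + 100 = 108)
4*F(72) = 4*108 = 432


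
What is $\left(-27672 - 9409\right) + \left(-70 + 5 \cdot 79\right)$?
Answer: $-36756$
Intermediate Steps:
$\left(-27672 - 9409\right) + \left(-70 + 5 \cdot 79\right) = -37081 + \left(-70 + 395\right) = -37081 + 325 = -36756$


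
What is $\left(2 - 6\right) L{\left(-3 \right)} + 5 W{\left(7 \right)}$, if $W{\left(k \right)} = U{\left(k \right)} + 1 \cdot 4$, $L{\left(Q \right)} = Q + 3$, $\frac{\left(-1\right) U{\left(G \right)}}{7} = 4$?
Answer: $-120$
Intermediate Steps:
$U{\left(G \right)} = -28$ ($U{\left(G \right)} = \left(-7\right) 4 = -28$)
$L{\left(Q \right)} = 3 + Q$
$W{\left(k \right)} = -24$ ($W{\left(k \right)} = -28 + 1 \cdot 4 = -28 + 4 = -24$)
$\left(2 - 6\right) L{\left(-3 \right)} + 5 W{\left(7 \right)} = \left(2 - 6\right) \left(3 - 3\right) + 5 \left(-24\right) = \left(-4\right) 0 - 120 = 0 - 120 = -120$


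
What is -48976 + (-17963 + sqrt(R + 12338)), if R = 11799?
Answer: -66939 + sqrt(24137) ≈ -66784.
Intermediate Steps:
-48976 + (-17963 + sqrt(R + 12338)) = -48976 + (-17963 + sqrt(11799 + 12338)) = -48976 + (-17963 + sqrt(24137)) = -66939 + sqrt(24137)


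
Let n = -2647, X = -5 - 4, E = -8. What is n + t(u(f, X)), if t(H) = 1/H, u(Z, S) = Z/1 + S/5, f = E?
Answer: -129708/49 ≈ -2647.1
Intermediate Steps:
f = -8
X = -9
u(Z, S) = Z + S/5 (u(Z, S) = Z*1 + S*(1/5) = Z + S/5)
n + t(u(f, X)) = -2647 + 1/(-8 + (1/5)*(-9)) = -2647 + 1/(-8 - 9/5) = -2647 + 1/(-49/5) = -2647 - 5/49 = -129708/49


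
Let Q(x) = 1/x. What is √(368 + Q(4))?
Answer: √1473/2 ≈ 19.190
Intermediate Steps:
√(368 + Q(4)) = √(368 + 1/4) = √(368 + ¼) = √(1473/4) = √1473/2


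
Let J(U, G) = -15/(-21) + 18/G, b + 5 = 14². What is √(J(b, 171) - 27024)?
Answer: I*√478013039/133 ≈ 164.39*I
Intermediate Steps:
b = 191 (b = -5 + 14² = -5 + 196 = 191)
J(U, G) = 5/7 + 18/G (J(U, G) = -15*(-1/21) + 18/G = 5/7 + 18/G)
√(J(b, 171) - 27024) = √((5/7 + 18/171) - 27024) = √((5/7 + 18*(1/171)) - 27024) = √((5/7 + 2/19) - 27024) = √(109/133 - 27024) = √(-3594083/133) = I*√478013039/133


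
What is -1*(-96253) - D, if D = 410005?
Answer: -313752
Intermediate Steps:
-1*(-96253) - D = -1*(-96253) - 1*410005 = 96253 - 410005 = -313752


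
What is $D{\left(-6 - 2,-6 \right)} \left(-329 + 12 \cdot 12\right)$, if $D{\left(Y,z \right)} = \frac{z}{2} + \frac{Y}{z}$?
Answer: $\frac{925}{3} \approx 308.33$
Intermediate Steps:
$D{\left(Y,z \right)} = \frac{z}{2} + \frac{Y}{z}$ ($D{\left(Y,z \right)} = z \frac{1}{2} + \frac{Y}{z} = \frac{z}{2} + \frac{Y}{z}$)
$D{\left(-6 - 2,-6 \right)} \left(-329 + 12 \cdot 12\right) = \left(\frac{1}{2} \left(-6\right) + \frac{-6 - 2}{-6}\right) \left(-329 + 12 \cdot 12\right) = \left(-3 + \left(-6 - 2\right) \left(- \frac{1}{6}\right)\right) \left(-329 + 144\right) = \left(-3 - - \frac{4}{3}\right) \left(-185\right) = \left(-3 + \frac{4}{3}\right) \left(-185\right) = \left(- \frac{5}{3}\right) \left(-185\right) = \frac{925}{3}$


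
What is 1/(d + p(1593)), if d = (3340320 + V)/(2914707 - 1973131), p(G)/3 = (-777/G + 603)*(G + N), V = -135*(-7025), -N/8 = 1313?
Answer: -166658952/2684368271094409 ≈ -6.2085e-8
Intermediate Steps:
N = -10504 (N = -8*1313 = -10504)
V = 948375
p(G) = 3*(-10504 + G)*(603 - 777/G) (p(G) = 3*((-777/G + 603)*(G - 10504)) = 3*((603 - 777/G)*(-10504 + G)) = 3*((-10504 + G)*(603 - 777/G)) = 3*(-10504 + G)*(603 - 777/G))
d = 4288695/941576 (d = (3340320 + 948375)/(2914707 - 1973131) = 4288695/941576 ≈ 4.5548)
1/(d + p(1593)) = 1/(4288695/941576 + (-19004067 + 1809*1593 + 24484824/1593)) = 1/(4288695/941576 + (-19004067 + 2881737 + 24484824*(1/1593))) = 1/(4288695/941576 + (-19004067 + 2881737 + 2720536/177)) = 1/(4288695/941576 - 2850931874/177) = 1/(-2684368271094409/166658952) = -166658952/2684368271094409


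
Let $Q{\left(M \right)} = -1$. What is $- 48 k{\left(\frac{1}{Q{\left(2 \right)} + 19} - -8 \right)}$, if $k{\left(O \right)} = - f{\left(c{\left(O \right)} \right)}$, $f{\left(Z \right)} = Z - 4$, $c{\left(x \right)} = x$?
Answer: $\frac{584}{3} \approx 194.67$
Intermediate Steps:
$f{\left(Z \right)} = -4 + Z$
$k{\left(O \right)} = 4 - O$ ($k{\left(O \right)} = - (-4 + O) = 4 - O$)
$- 48 k{\left(\frac{1}{Q{\left(2 \right)} + 19} - -8 \right)} = - 48 \left(4 - \left(\frac{1}{-1 + 19} - -8\right)\right) = - 48 \left(4 - \left(\frac{1}{18} + 8\right)\right) = - 48 \left(4 - \frac{145}{18}\right) = \left(-48\right) \left(- \frac{73}{18}\right) = \frac{584}{3}$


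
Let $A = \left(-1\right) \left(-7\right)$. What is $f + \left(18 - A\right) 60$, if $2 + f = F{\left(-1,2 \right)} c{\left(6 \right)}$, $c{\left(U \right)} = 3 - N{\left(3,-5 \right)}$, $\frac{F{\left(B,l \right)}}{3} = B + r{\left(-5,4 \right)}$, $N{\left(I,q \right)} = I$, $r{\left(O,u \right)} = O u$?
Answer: $658$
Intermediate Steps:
$F{\left(B,l \right)} = -60 + 3 B$ ($F{\left(B,l \right)} = 3 \left(B - 20\right) = 3 \left(-20 + B\right) = -60 + 3 B$)
$A = 7$
$c{\left(U \right)} = 0$ ($c{\left(U \right)} = 3 - 3 = 0$)
$f = -2$ ($f = -2 + \left(-60 + 3 \left(-1\right)\right) 0 = -2 + \left(-60 - 3\right) 0 = -2 - 0 = -2 + 0 = -2$)
$f + \left(18 - A\right) 60 = -2 + \left(18 - 7\right) 60 = -2 + 11 \cdot 60 = -2 + 660 = 658$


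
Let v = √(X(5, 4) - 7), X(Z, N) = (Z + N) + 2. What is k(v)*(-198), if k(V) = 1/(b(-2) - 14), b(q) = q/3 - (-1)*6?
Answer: 297/13 ≈ 22.846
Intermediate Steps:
b(q) = 6 + q/3 (b(q) = q*(⅓) - 1*(-6) = q/3 + 6 = 6 + q/3)
X(Z, N) = 2 + N + Z (X(Z, N) = (N + Z) + 2 = 2 + N + Z)
v = 2 (v = √((2 + 4 + 5) - 7) = √(11 - 7) = √4 = 2)
k(V) = -3/26 (k(V) = 1/((6 + (⅓)*(-2)) - 14) = 1/((6 - ⅔) - 14) = 1/(16/3 - 14) = 1/(-26/3) = -3/26)
k(v)*(-198) = -3/26*(-198) = 297/13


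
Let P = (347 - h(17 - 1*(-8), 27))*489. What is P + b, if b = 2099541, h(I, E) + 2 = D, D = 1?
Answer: 2269713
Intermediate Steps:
h(I, E) = -1 (h(I, E) = -2 + 1 = -1)
P = 170172 (P = (347 - 1*(-1))*489 = (347 + 1)*489 = 348*489 = 170172)
P + b = 170172 + 2099541 = 2269713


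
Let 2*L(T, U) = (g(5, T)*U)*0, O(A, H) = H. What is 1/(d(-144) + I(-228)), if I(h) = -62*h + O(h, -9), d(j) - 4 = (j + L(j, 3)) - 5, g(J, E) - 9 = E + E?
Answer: 1/13982 ≈ 7.1521e-5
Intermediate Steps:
g(J, E) = 9 + 2*E (g(J, E) = 9 + (E + E) = 9 + 2*E)
L(T, U) = 0 (L(T, U) = (((9 + 2*T)*U)*0)/2 = ((U*(9 + 2*T))*0)/2 = (1/2)*0 = 0)
d(j) = -1 + j (d(j) = 4 + ((j + 0) - 5) = 4 + (j - 5) = 4 + (-5 + j) = -1 + j)
I(h) = -9 - 62*h (I(h) = -62*h - 9 = -9 - 62*h)
1/(d(-144) + I(-228)) = 1/((-1 - 144) + (-9 - 62*(-228))) = 1/(-145 + (-9 + 14136)) = 1/(-145 + 14127) = 1/13982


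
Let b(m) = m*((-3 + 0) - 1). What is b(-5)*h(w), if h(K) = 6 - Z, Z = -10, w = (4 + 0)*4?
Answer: 320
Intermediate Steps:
w = 16 (w = 4*4 = 16)
b(m) = -4*m (b(m) = m*(-3 - 1) = m*(-4) = -4*m)
h(K) = 16 (h(K) = 6 - 1*(-10) = 6 + 10 = 16)
b(-5)*h(w) = -4*(-5)*16 = 20*16 = 320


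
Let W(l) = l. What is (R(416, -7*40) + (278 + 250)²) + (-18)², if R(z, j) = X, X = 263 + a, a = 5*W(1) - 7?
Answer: 279369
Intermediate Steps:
a = -2 (a = 5*1 - 7 = 5 - 7 = -2)
X = 261 (X = 263 - 2 = 261)
R(z, j) = 261
(R(416, -7*40) + (278 + 250)²) + (-18)² = (261 + (278 + 250)²) + (-18)² = (261 + 528²) + 324 = (261 + 278784) + 324 = 279045 + 324 = 279369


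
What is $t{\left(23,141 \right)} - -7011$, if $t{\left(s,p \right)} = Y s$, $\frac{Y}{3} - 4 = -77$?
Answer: $1974$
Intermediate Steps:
$Y = -219$ ($Y = 12 + 3 \left(-77\right) = 12 - 231 = -219$)
$t{\left(s,p \right)} = - 219 s$
$t{\left(23,141 \right)} - -7011 = \left(-219\right) 23 - -7011 = -5037 + 7011 = 1974$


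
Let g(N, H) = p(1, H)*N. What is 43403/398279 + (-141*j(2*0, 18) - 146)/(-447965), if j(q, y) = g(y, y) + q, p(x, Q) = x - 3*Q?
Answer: -695365873/3641123515 ≈ -0.19098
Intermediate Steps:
g(N, H) = N*(1 - 3*H) (g(N, H) = (1 - 3*H)*N = N*(1 - 3*H))
j(q, y) = q + y*(1 - 3*y) (j(q, y) = y*(1 - 3*y) + q = q + y*(1 - 3*y))
43403/398279 + (-141*j(2*0, 18) - 146)/(-447965) = 43403/398279 + (-141*(2*0 - 1*18*(-1 + 3*18)) - 146)/(-447965) = 43403*(1/398279) + (-141*(0 - 1*18*(-1 + 54)) - 146)*(-1/447965) = 43403/398279 + (-141*(0 - 1*18*53) - 146)*(-1/447965) = 43403/398279 + (-141*(0 - 954) - 146)*(-1/447965) = 43403/398279 + (-141*(-954) - 146)*(-1/447965) = 43403/398279 + (134514 - 146)*(-1/447965) = 43403/398279 + 134368*(-1/447965) = 43403/398279 - 134368/447965 = -695365873/3641123515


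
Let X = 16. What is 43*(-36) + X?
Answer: -1532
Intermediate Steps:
43*(-36) + X = 43*(-36) + 16 = -1548 + 16 = -1532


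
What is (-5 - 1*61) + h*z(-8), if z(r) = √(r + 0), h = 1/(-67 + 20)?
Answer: -66 - 2*I*√2/47 ≈ -66.0 - 0.060179*I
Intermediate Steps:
h = -1/47 (h = 1/(-47) = -1/47 ≈ -0.021277)
z(r) = √r
(-5 - 1*61) + h*z(-8) = (-5 - 1*61) - 2*I*√2/47 = (-5 - 61) - 2*I*√2/47 = -66 - 2*I*√2/47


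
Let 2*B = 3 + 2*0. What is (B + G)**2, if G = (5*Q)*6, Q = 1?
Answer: 3969/4 ≈ 992.25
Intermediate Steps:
B = 3/2 (B = (3 + 2*0)/2 = (3 + 0)/2 = (1/2)*3 = 3/2 ≈ 1.5000)
G = 30 (G = (5*1)*6 = 5*6 = 30)
(B + G)**2 = (3/2 + 30)**2 = (63/2)**2 = 3969/4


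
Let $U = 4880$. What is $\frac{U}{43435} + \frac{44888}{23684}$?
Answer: $\frac{3331110}{1659217} \approx 2.0076$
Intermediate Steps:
$\frac{U}{43435} + \frac{44888}{23684} = \frac{4880}{43435} + \frac{44888}{23684} = 4880 \cdot \frac{1}{43435} + 44888 \cdot \frac{1}{23684} = \frac{976}{8687} + \frac{362}{191} = \frac{3331110}{1659217}$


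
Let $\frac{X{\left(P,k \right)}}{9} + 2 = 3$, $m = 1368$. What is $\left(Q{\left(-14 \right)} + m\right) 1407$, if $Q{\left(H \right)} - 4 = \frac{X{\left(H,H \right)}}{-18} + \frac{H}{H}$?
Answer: $\frac{3862215}{2} \approx 1.9311 \cdot 10^{6}$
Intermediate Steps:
$X{\left(P,k \right)} = 9$ ($X{\left(P,k \right)} = -18 + 9 \cdot 3 = -18 + 27 = 9$)
$Q{\left(H \right)} = \frac{9}{2}$ ($Q{\left(H \right)} = 4 + \left(\frac{9}{-18} + \frac{H}{H}\right) = 4 + \left(9 \left(- \frac{1}{18}\right) + 1\right) = 4 + \left(- \frac{1}{2} + 1\right) = 4 + \frac{1}{2} = \frac{9}{2}$)
$\left(Q{\left(-14 \right)} + m\right) 1407 = \left(\frac{9}{2} + 1368\right) 1407 = \frac{2745}{2} \cdot 1407 = \frac{3862215}{2}$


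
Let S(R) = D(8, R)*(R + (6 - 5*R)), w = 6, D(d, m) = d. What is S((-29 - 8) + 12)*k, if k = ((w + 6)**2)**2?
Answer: 17584128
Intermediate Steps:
S(R) = 48 - 32*R (S(R) = 8*(R + (6 - 5*R)) = 8*(6 - 4*R) = 48 - 32*R)
k = 20736 (k = ((6 + 6)**2)**2 = (12**2)**2 = 144**2 = 20736)
S((-29 - 8) + 12)*k = (48 - 32*((-29 - 8) + 12))*20736 = (48 - 32*(-37 + 12))*20736 = (48 - 32*(-25))*20736 = (48 + 800)*20736 = 848*20736 = 17584128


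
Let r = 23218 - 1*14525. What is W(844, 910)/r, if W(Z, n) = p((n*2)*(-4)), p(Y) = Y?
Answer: -7280/8693 ≈ -0.83746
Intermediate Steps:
W(Z, n) = -8*n (W(Z, n) = (n*2)*(-4) = (2*n)*(-4) = -8*n)
r = 8693 (r = 23218 - 14525 = 8693)
W(844, 910)/r = -8*910/8693 = -7280*1/8693 = -7280/8693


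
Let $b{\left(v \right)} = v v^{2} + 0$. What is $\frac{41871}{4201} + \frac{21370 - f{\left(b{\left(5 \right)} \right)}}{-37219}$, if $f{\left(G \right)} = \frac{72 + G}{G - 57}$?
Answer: $\frac{99867081369}{10632277292} \approx 9.3928$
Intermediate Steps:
$b{\left(v \right)} = v^{3}$ ($b{\left(v \right)} = v^{3} + 0 = v^{3}$)
$f{\left(G \right)} = \frac{72 + G}{-57 + G}$
$\frac{41871}{4201} + \frac{21370 - f{\left(b{\left(5 \right)} \right)}}{-37219} = \frac{41871}{4201} + \frac{21370 - \frac{72 + 5^{3}}{-57 + 5^{3}}}{-37219} = 41871 \cdot \frac{1}{4201} + \left(21370 - \frac{72 + 125}{-57 + 125}\right) \left(- \frac{1}{37219}\right) = \frac{41871}{4201} + \left(21370 - \frac{1}{68} \cdot 197\right) \left(- \frac{1}{37219}\right) = \frac{41871}{4201} + \left(21370 - \frac{197}{68}\right) \left(- \frac{1}{37219}\right) = \frac{41871}{4201} + \frac{1452963}{68} \left(- \frac{1}{37219}\right) = \frac{41871}{4201} - \frac{1452963}{2530892} = \frac{99867081369}{10632277292}$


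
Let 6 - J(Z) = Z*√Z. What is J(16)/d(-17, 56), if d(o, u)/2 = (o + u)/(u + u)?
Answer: -3248/39 ≈ -83.282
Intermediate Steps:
d(o, u) = (o + u)/u (d(o, u) = 2*((o + u)/(u + u)) = 2*((o + u)/((2*u))) = 2*((o + u)*(1/(2*u))) = 2*((o + u)/(2*u)) = (o + u)/u)
J(Z) = 6 - Z^(3/2) (J(Z) = 6 - Z*√Z = 6 - Z^(3/2))
J(16)/d(-17, 56) = (6 - 16^(3/2))/(((-17 + 56)/56)) = (6 - 1*64)/(((1/56)*39)) = (6 - 64)/(39/56) = -58*56/39 = -3248/39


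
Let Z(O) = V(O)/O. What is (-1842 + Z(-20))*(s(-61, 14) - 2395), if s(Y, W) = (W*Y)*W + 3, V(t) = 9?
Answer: 132177363/5 ≈ 2.6435e+7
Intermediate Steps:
s(Y, W) = 3 + Y*W² (s(Y, W) = Y*W² + 3 = 3 + Y*W²)
Z(O) = 9/O
(-1842 + Z(-20))*(s(-61, 14) - 2395) = (-1842 + 9/(-20))*((3 - 61*14²) - 2395) = (-1842 + 9*(-1/20))*((3 - 61*196) - 2395) = (-1842 - 9/20)*((3 - 11956) - 2395) = -36849*(-11953 - 2395)/20 = -36849/20*(-14348) = 132177363/5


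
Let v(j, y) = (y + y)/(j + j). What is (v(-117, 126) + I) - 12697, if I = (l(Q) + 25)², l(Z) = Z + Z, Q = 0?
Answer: -156950/13 ≈ -12073.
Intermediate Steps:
v(j, y) = y/j (v(j, y) = (2*y)/((2*j)) = (2*y)*(1/(2*j)) = y/j)
l(Z) = 2*Z
I = 625 (I = (2*0 + 25)² = (0 + 25)² = 25² = 625)
(v(-117, 126) + I) - 12697 = (126/(-117) + 625) - 12697 = (126*(-1/117) + 625) - 12697 = (-14/13 + 625) - 12697 = 8111/13 - 12697 = -156950/13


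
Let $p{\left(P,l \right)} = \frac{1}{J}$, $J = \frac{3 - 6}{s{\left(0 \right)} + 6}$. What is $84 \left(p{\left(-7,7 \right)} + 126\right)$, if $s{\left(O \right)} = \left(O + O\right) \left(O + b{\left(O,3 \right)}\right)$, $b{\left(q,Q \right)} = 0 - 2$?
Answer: $10416$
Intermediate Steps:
$b{\left(q,Q \right)} = -2$
$s{\left(O \right)} = 2 O \left(-2 + O\right)$ ($s{\left(O \right)} = \left(O + O\right) \left(O - 2\right) = 2 O \left(-2 + O\right)$)
$J = - \frac{1}{2}$ ($J = \frac{3 - 6}{2 \cdot 0 \left(-2 + 0\right) + 6} = - \frac{3}{2 \cdot 0 \left(-2\right) + 6} = - \frac{3}{0 + 6} = - \frac{3}{6} = \left(-3\right) \frac{1}{6} = - \frac{1}{2} \approx -0.5$)
$p{\left(P,l \right)} = -2$ ($p{\left(P,l \right)} = \frac{1}{- \frac{1}{2}} = -2$)
$84 \left(p{\left(-7,7 \right)} + 126\right) = 84 \left(-2 + 126\right) = 84 \cdot 124 = 10416$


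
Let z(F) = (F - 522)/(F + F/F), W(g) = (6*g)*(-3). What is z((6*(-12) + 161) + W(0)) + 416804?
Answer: 37511927/90 ≈ 4.1680e+5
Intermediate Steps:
W(g) = -18*g
z(F) = (-522 + F)/(1 + F) (z(F) = (-522 + F)/(F + 1) = (-522 + F)/(1 + F))
z((6*(-12) + 161) + W(0)) + 416804 = (-522 + ((6*(-12) + 161) - 18*0))/(1 + ((6*(-12) + 161) - 18*0)) + 416804 = (-522 + ((-72 + 161) + 0))/(1 + ((-72 + 161) + 0)) + 416804 = (-522 + (89 + 0))/(1 + (89 + 0)) + 416804 = (-522 + 89)/(1 + 89) + 416804 = -433/90 + 416804 = 37511927/90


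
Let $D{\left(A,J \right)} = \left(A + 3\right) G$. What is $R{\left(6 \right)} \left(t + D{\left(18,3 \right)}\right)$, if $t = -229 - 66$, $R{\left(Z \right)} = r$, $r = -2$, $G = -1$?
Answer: $632$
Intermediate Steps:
$D{\left(A,J \right)} = -3 - A$ ($D{\left(A,J \right)} = \left(A + 3\right) \left(-1\right) = \left(3 + A\right) \left(-1\right) = -3 - A$)
$R{\left(Z \right)} = -2$
$t = -295$ ($t = -229 - 66 = -295$)
$R{\left(6 \right)} \left(t + D{\left(18,3 \right)}\right) = - 2 \left(-295 - 21\right) = \left(-2\right) \left(-316\right) = 632$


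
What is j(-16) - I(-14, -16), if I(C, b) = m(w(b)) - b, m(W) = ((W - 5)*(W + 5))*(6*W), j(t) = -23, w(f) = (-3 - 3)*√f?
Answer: -39 - 86544*I ≈ -39.0 - 86544.0*I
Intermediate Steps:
w(f) = -6*√f
m(W) = 6*W*(-5 + W)*(5 + W) (m(W) = ((-5 + W)*(5 + W))*(6*W) = 6*W*(-5 + W)*(5 + W))
I(C, b) = -b - 36*√b*(-25 + 36*b) (I(C, b) = 6*(-6*√b)*(-25 + (-6*√b)²) - b = 6*(-6*√b)*(-25 + 36*b) - b = -36*√b*(-25 + 36*b) - b = -b - 36*√b*(-25 + 36*b))
j(-16) - I(-14, -16) = -23 - (-1*(-16) + √(-16)*(900 - 1296*(-16))) = -23 - (16 + (4*I)*(900 + 20736)) = -23 - (16 + (4*I)*21636) = -23 - (16 + 86544*I) = -23 + (-16 - 86544*I) = -39 - 86544*I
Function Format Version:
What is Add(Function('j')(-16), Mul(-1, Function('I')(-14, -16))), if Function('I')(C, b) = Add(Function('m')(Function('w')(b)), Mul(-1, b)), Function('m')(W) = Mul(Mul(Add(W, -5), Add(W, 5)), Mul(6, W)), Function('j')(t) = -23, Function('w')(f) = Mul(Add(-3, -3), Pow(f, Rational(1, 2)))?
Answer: Add(-39, Mul(-86544, I)) ≈ Add(-39.000, Mul(-86544., I))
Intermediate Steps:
Function('w')(f) = Mul(-6, Pow(f, Rational(1, 2)))
Function('m')(W) = Mul(6, W, Add(-5, W), Add(5, W)) (Function('m')(W) = Mul(Mul(Add(-5, W), Add(5, W)), Mul(6, W)) = Mul(6, W, Add(-5, W), Add(5, W)))
Function('I')(C, b) = Add(Mul(-1, b), Mul(-36, Pow(b, Rational(1, 2)), Add(-25, Mul(36, b)))) (Function('I')(C, b) = Add(Mul(6, Mul(-6, Pow(b, Rational(1, 2))), Add(-25, Pow(Mul(-6, Pow(b, Rational(1, 2))), 2))), Mul(-1, b)) = Add(Mul(6, Mul(-6, Pow(b, Rational(1, 2))), Add(-25, Mul(36, b))), Mul(-1, b)) = Add(Mul(-36, Pow(b, Rational(1, 2)), Add(-25, Mul(36, b))), Mul(-1, b)) = Add(Mul(-1, b), Mul(-36, Pow(b, Rational(1, 2)), Add(-25, Mul(36, b)))))
Add(Function('j')(-16), Mul(-1, Function('I')(-14, -16))) = Add(-23, Mul(-1, Add(Mul(-1, -16), Mul(Pow(-16, Rational(1, 2)), Add(900, Mul(-1296, -16)))))) = Add(-23, Mul(-1, Add(16, Mul(Mul(4, I), Add(900, 20736))))) = Add(-23, Mul(-1, Add(16, Mul(Mul(4, I), 21636)))) = Add(-23, Mul(-1, Add(16, Mul(86544, I)))) = Add(-23, Add(-16, Mul(-86544, I))) = Add(-39, Mul(-86544, I))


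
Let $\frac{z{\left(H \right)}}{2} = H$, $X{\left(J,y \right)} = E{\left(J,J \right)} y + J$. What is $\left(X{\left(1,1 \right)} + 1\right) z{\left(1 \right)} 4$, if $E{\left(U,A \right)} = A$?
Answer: $24$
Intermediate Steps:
$X{\left(J,y \right)} = J + J y$ ($X{\left(J,y \right)} = J y + J = J + J y$)
$z{\left(H \right)} = 2 H$
$\left(X{\left(1,1 \right)} + 1\right) z{\left(1 \right)} 4 = \left(1 \left(1 + 1\right) + 1\right) 2 \cdot 1 \cdot 4 = \left(1 \cdot 2 + 1\right) 2 \cdot 4 = \left(2 + 1\right) 2 \cdot 4 = 3 \cdot 2 \cdot 4 = 6 \cdot 4 = 24$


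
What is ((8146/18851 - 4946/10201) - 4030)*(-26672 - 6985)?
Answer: 26083344184696110/192299051 ≈ 1.3564e+8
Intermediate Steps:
((8146/18851 - 4946/10201) - 4030)*(-26672 - 6985) = ((8146*(1/18851) - 4946*1/10201) - 4030)*(-33657) = ((8146/18851 - 4946/10201) - 4030)*(-33657) = (-10139700/192299051 - 4030)*(-33657) = -774975315230/192299051*(-33657) = 26083344184696110/192299051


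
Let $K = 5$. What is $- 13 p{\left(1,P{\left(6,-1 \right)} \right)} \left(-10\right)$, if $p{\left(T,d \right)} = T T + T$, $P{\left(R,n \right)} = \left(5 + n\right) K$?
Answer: $260$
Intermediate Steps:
$P{\left(R,n \right)} = 25 + 5 n$ ($P{\left(R,n \right)} = \left(5 + n\right) 5 = 25 + 5 n$)
$p{\left(T,d \right)} = T + T^{2}$ ($p{\left(T,d \right)} = T^{2} + T = T + T^{2}$)
$- 13 p{\left(1,P{\left(6,-1 \right)} \right)} \left(-10\right) = - 13 \cdot 1 \left(1 + 1\right) \left(-10\right) = - 13 \cdot 1 \cdot 2 \left(-10\right) = \left(-13\right) 2 \left(-10\right) = \left(-26\right) \left(-10\right) = 260$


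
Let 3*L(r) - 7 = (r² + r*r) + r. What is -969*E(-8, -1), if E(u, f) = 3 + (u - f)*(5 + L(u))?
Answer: 318155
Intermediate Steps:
L(r) = 7/3 + r/3 + 2*r²/3 (L(r) = 7/3 + ((r² + r*r) + r)/3 = 7/3 + ((r² + r²) + r)/3 = 7/3 + (2*r² + r)/3 = 7/3 + (r + 2*r²)/3 = 7/3 + (r/3 + 2*r²/3) = 7/3 + r/3 + 2*r²/3)
E(u, f) = 3 + (u - f)*(22/3 + u/3 + 2*u²/3) (E(u, f) = 3 + (u - f)*(5 + (7/3 + u/3 + 2*u²/3)) = 3 + (u - f)*(22/3 + u/3 + 2*u²/3))
-969*E(-8, -1) = -969*(3 - 22/3*(-1) + (⅓)*(-8)² + (⅔)*(-8)³ + (22/3)*(-8) - ⅔*(-1)*(-8)² - ⅓*(-1)*(-8)) = -969*(3 + 22/3 + (⅓)*64 + (⅔)*(-512) - 176/3 - ⅔*(-1)*64 - 8/3) = -969*(3 + 22/3 + 64/3 - 1024/3 - 176/3 + 128/3 - 8/3) = -969*(-985/3) = 318155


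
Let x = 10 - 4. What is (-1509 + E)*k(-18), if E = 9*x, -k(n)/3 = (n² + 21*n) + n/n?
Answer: -231345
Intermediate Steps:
x = 6
k(n) = -3 - 63*n - 3*n² (k(n) = -3*((n² + 21*n) + n/n) = -3*((n² + 21*n) + 1) = -3*(1 + n² + 21*n) = -3 - 63*n - 3*n²)
E = 54 (E = 9*6 = 54)
(-1509 + E)*k(-18) = (-1509 + 54)*(-3 - 63*(-18) - 3*(-18)²) = -1455*(-3 + 1134 - 3*324) = -1455*(-3 + 1134 - 972) = -1455*159 = -231345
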